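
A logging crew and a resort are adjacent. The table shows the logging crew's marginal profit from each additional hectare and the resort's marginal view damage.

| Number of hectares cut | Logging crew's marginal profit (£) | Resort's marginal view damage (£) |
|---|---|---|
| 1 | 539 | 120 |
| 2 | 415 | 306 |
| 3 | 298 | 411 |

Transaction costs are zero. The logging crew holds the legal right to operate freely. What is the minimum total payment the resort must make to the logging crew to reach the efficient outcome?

£298

Left alone the logging crew would choose level 3 (marginal profit stays positive).
Efficient level: k* = 2 (marginal profit ≥ marginal view damage through 2).
The resort must at least cover the logging crew's forgone profit from cutting 3→2: 298 = 298.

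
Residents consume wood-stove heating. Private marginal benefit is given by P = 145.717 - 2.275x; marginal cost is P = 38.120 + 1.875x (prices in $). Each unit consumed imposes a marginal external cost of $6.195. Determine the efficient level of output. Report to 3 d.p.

Social marginal benefit = demand − MEC = 139.522 - 2.275x.
Set SMB = MC: 139.522 - 2.275x = 38.120 + 1.875x → x* = 24.4342.

x* = 24.434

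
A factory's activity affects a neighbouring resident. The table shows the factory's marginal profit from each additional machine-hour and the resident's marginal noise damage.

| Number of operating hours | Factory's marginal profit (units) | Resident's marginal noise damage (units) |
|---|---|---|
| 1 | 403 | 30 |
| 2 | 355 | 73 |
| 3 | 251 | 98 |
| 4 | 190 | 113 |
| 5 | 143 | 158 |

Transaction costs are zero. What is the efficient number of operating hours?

Bargaining reaches the level where marginal profit last exceeds marginal noise damage.
That holds through level 4 (190 ≥ 113) but not at 5 (143 < 158).

4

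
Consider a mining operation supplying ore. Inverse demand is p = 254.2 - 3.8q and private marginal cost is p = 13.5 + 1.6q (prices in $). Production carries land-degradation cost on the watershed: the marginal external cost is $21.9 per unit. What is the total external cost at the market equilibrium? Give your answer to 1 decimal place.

Market equilibrium (private): 13.5 + 1.6q = 254.2 - 3.8q → q_m = 44.5741.
Total external cost = MEC × q_m = 21.9 × 44.5741 = 976.1728.

$976.2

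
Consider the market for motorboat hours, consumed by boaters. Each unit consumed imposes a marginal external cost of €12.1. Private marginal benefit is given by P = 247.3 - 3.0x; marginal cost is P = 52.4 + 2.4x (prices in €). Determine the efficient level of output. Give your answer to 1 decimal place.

x* = 33.9

Social marginal benefit = demand − MEC = 235.2 - 3.0x.
Set SMB = MC: 235.2 - 3.0x = 52.4 + 2.4x → x* = 33.8519.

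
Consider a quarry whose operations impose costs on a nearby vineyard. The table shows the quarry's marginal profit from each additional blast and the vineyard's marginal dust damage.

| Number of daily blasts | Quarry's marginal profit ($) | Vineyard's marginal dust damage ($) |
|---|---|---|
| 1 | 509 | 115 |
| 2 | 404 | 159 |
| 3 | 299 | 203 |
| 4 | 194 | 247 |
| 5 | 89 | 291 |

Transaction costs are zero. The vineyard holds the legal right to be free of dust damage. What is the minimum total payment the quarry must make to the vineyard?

$477

Efficient level: marginal profit ≥ marginal dust damage through level 3, so k* = 3.
With the vineyard holding the right, the quarry must at least compensate total damage at k*: 115 + 159 + 203 = 477.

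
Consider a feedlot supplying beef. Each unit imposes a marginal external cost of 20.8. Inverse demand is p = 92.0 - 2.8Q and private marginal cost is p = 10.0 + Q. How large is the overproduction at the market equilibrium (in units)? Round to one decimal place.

5.5 units

Market equilibrium (private): 10.0 + Q = 92.0 - 2.8Q → Q_m = 21.5789.
Social marginal cost = private MC + MEC = 30.8 + Q.
Set SMC = demand: 30.8 + Q = 92.0 - 2.8Q → Q* = 16.1053.
Gap = |21.5789 − 16.1053| = 5.4736.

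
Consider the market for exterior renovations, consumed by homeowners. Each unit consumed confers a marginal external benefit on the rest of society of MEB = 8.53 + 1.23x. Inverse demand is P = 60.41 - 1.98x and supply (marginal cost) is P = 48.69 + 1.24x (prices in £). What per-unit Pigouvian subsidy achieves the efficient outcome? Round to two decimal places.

Social marginal benefit = demand + MEB = 68.94 - 0.75x.
Set SMB = MC: 68.94 - 0.75x = 48.69 + 1.24x → x* = 10.1759.
The Pigouvian subsidy equals MEB at x*: 8.53 + 1.23×10.1759 = 21.0464.

subsidy = £21.05 per unit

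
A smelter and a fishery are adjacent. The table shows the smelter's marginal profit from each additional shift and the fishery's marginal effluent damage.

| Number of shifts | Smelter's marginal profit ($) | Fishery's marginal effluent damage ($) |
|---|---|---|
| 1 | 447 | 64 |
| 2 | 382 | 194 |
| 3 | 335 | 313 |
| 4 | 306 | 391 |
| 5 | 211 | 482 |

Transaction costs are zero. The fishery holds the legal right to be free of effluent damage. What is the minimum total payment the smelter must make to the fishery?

$571

Efficient level: marginal profit ≥ marginal effluent damage through level 3, so k* = 3.
With the fishery holding the right, the smelter must at least compensate total damage at k*: 64 + 194 + 313 = 571.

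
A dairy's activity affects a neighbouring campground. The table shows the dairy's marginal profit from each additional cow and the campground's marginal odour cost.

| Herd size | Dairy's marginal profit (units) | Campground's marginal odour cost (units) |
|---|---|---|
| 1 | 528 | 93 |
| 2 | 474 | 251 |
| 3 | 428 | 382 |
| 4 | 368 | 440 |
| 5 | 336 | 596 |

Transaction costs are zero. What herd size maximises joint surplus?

3

Bargaining reaches the level where marginal profit last exceeds marginal odour cost.
That holds through level 3 (428 ≥ 382) but not at 4 (368 < 440).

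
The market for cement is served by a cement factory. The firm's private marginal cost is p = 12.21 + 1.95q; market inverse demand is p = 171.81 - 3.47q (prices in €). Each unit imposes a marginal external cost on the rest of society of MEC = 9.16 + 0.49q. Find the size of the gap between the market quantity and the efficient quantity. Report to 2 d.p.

3.99 units

Market equilibrium (private): 12.21 + 1.95q = 171.81 - 3.47q → q_m = 29.4465.
Social marginal cost = private MC + MEC = 21.37 + 2.44q.
Set SMC = demand: 21.37 + 2.44q = 171.81 - 3.47q → q* = 25.4552.
Gap = |29.4465 − 25.4552| = 3.9913.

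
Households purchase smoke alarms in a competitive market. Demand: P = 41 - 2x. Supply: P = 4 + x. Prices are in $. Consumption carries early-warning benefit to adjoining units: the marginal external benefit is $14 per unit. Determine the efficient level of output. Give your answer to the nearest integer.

Social marginal benefit = demand + MEB = 55 - 2x.
Set SMB = MC: 55 - 2x = 4 + x → x* = 17.0000.

x* = 17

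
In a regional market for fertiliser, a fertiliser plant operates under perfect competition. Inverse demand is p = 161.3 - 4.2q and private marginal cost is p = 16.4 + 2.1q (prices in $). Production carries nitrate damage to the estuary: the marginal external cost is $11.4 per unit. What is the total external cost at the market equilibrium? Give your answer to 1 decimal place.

$262.2

Market equilibrium (private): 16.4 + 2.1q = 161.3 - 4.2q → q_m = 23.0000.
Total external cost = MEC × q_m = 11.4 × 23.0000 = 262.2000.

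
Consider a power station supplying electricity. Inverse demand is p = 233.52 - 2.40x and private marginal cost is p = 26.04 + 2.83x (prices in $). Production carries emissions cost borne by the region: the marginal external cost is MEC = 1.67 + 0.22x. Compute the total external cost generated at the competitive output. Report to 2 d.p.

$239.37

Market equilibrium (private): 26.04 + 2.83x = 233.52 - 2.40x → x_m = 39.6711.
Total external cost = ∫₀^{x_m} (1.67 + 0.22x) dx = 1.67×39.6711 + ½×0.22×39.6711² = 239.3683.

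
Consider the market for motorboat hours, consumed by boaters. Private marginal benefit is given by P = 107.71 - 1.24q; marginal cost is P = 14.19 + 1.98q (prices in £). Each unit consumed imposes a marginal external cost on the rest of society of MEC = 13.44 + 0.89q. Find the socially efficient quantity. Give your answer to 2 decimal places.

q* = 19.48

Social marginal benefit = demand − MEC = 94.27 - 2.13q.
Set SMB = MC: 94.27 - 2.13q = 14.19 + 1.98q → q* = 19.4842.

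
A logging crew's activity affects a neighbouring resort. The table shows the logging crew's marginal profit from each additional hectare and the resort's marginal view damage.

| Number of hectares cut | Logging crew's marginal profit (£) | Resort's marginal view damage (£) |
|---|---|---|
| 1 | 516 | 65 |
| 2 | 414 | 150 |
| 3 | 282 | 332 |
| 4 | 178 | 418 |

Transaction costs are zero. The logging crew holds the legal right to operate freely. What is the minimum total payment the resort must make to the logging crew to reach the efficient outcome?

£460

Left alone the logging crew would choose level 4 (marginal profit stays positive).
Efficient level: k* = 2 (marginal profit ≥ marginal view damage through 2).
The resort must at least cover the logging crew's forgone profit from cutting 4→2: 282 + 178 = 460.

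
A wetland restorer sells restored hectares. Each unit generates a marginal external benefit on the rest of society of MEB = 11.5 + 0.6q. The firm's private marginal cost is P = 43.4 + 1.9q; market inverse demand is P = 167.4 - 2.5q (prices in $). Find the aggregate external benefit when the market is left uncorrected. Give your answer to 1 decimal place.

$562.4

Market equilibrium (private): 43.4 + 1.9q = 167.4 - 2.5q → q_m = 28.1818.
Total external benefit = ∫₀^{q_m} (11.5 + 0.6q) dq = 11.5×28.1818 + ½×0.6×28.1818² = 562.3549.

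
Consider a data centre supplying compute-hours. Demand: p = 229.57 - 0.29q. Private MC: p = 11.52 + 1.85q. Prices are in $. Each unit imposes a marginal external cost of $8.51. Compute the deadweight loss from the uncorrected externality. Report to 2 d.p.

Market equilibrium (private): 11.52 + 1.85q = 229.57 - 0.29q → q_m = 101.8925.
Social marginal cost = private MC + MEC = 20.03 + 1.85q.
Set SMC = demand: 20.03 + 1.85q = 229.57 - 0.29q → q* = 97.9159.
Height of the DWL triangle at q_m is SMC(q_m) − demand(q_m) = MEC(q_m) = 8.5100.
DWL = ½ × 3.9766 × 8.5100 = 16.9204.

DWL = $16.92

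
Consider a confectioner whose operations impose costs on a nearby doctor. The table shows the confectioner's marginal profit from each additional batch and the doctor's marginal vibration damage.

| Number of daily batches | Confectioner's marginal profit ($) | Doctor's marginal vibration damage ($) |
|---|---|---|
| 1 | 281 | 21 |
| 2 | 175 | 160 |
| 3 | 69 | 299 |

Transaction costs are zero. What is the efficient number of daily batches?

Bargaining reaches the level where marginal profit last exceeds marginal vibration damage.
That holds through level 2 (175 ≥ 160) but not at 3 (69 < 299).

2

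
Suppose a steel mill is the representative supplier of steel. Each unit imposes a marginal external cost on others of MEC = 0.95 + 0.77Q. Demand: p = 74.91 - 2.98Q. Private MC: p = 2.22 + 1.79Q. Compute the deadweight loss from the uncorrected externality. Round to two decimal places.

Market equilibrium (private): 2.22 + 1.79Q = 74.91 - 2.98Q → Q_m = 15.2390.
Social marginal cost = private MC + MEC = 3.17 + 2.56Q.
Set SMC = demand: 3.17 + 2.56Q = 74.91 - 2.98Q → Q* = 12.9495.
The welfare-loss triangle has base |Q_m − Q*| and height MEC(Q_m) (the vertical gap between SMC and demand is zero at Q* and MEC at Q_m).
DWL = ½ × 2.2895 × 12.6840 = 14.5200.

DWL = 14.52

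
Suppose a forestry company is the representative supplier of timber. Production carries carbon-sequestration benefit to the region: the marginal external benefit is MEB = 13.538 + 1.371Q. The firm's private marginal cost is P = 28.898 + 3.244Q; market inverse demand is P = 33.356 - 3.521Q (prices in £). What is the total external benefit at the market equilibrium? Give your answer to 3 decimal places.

£9.219

Market equilibrium (private): 28.898 + 3.244Q = 33.356 - 3.521Q → Q_m = 0.6590.
Total external benefit = ∫₀^{Q_m} (13.538 + 1.371Q) dQ = 13.538×0.6590 + ½×1.371×0.6590² = 9.2192.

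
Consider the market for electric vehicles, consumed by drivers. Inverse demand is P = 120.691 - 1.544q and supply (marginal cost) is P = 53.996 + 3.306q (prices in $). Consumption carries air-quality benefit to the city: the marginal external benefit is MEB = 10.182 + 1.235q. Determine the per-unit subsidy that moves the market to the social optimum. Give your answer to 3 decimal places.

subsidy = $36.446 per unit

Social marginal benefit = demand + MEB = 130.873 - 0.309q.
Set SMB = MC: 130.873 - 0.309q = 53.996 + 3.306q → q* = 21.2661.
The Pigouvian subsidy equals MEB at q*: 10.182 + 1.235×21.2661 = 36.4456.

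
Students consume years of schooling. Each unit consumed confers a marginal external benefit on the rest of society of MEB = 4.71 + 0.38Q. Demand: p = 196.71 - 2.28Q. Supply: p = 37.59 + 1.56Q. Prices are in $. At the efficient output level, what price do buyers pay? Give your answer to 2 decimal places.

P = $88.75

Social marginal benefit = demand + MEB = 201.42 - 1.90Q.
Set SMB = MC: 201.42 - 1.90Q = 37.59 + 1.56Q → Q* = 47.3497.
Consumer price on the demand curve at Q*: 196.71 − 2.28×47.3497 = 88.7527.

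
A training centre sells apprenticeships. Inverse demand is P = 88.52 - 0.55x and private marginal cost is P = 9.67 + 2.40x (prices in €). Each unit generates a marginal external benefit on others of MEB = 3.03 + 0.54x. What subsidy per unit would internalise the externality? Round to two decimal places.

subsidy = €21.38 per unit

Social marginal cost = private MC − MEB = 6.64 + 1.86x.
Set SMC = demand: 6.64 + 1.86x = 88.52 - 0.55x → x* = 33.9751.
The Pigouvian subsidy equals MEB at x*: 3.03 + 0.54×33.9751 = 21.3766.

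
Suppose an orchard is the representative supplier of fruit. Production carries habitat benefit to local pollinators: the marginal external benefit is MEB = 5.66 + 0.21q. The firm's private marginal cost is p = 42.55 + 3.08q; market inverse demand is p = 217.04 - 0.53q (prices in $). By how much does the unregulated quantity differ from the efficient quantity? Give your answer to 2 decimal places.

Market equilibrium (private): 42.55 + 3.08q = 217.04 - 0.53q → q_m = 48.3352.
Social marginal cost = private MC − MEB = 36.89 + 2.87q.
Set SMC = demand: 36.89 + 2.87q = 217.04 - 0.53q → q* = 52.9853.
Gap = |48.3352 − 52.9853| = 4.6501.

4.65 units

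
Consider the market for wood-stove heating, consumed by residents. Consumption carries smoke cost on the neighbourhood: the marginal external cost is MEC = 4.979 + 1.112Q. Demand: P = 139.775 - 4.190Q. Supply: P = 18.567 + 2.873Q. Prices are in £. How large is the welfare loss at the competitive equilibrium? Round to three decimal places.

DWL = £35.412

Market equilibrium (private): 18.567 + 2.873Q = 139.775 - 4.190Q → Q_m = 17.1610.
Social marginal benefit = demand − MEC = 134.796 - 5.302Q.
Set SMB = MC: 134.796 - 5.302Q = 18.567 + 2.873Q → Q* = 14.2176.
The welfare-loss triangle has base |Q_m − Q*| and height MEC(Q_m) (the vertical gap between SMB and MC is zero at Q* and MEC at Q_m).
DWL = ½ × 2.9434 × 24.0620 = 35.4120.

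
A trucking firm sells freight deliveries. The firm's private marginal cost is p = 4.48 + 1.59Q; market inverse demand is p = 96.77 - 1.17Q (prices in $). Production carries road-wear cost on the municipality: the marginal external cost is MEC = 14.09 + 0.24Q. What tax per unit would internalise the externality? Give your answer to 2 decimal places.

Social marginal cost = private MC + MEC = 18.57 + 1.83Q.
Set SMC = demand: 18.57 + 1.83Q = 96.77 - 1.17Q → Q* = 26.0667.
The Pigouvian tax equals MEC at Q*: 14.09 + 0.24×26.0667 = 20.3460.

tax = $20.35 per unit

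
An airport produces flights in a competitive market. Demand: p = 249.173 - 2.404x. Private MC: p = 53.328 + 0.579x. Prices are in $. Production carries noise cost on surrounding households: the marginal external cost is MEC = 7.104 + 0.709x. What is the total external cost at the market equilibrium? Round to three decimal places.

Market equilibrium (private): 53.328 + 0.579x = 249.173 - 2.404x → x_m = 65.6537.
Total external cost = ∫₀^{x_m} (7.104 + 0.709x) dx = 7.104×65.6537 + ½×0.709×65.6537² = 1994.4436.

$1994.444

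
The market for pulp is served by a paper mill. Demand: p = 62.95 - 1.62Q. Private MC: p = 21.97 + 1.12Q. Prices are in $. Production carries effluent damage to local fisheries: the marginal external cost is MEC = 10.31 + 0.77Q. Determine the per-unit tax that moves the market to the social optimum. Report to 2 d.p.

tax = $17.04 per unit

Social marginal cost = private MC + MEC = 32.28 + 1.89Q.
Set SMC = demand: 32.28 + 1.89Q = 62.95 - 1.62Q → Q* = 8.7379.
The Pigouvian tax equals MEC at Q*: 10.31 + 0.77×8.7379 = 17.0382.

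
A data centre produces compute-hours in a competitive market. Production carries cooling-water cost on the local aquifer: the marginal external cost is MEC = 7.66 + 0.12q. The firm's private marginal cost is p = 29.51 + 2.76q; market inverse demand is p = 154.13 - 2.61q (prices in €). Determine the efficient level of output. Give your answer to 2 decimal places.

q* = 21.30

Social marginal cost = private MC + MEC = 37.17 + 2.88q.
Set SMC = demand: 37.17 + 2.88q = 154.13 - 2.61q → q* = 21.3042.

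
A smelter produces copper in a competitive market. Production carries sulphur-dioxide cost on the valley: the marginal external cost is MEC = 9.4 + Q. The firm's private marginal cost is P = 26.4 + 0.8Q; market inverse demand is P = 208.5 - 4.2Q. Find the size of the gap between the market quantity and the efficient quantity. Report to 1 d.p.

Market equilibrium (private): 26.4 + 0.8Q = 208.5 - 4.2Q → Q_m = 36.4200.
Social marginal cost = private MC + MEC = 35.8 + 1.8Q.
Set SMC = demand: 35.8 + 1.8Q = 208.5 - 4.2Q → Q* = 28.7833.
Gap = |36.4200 − 28.7833| = 7.6367.

7.6 units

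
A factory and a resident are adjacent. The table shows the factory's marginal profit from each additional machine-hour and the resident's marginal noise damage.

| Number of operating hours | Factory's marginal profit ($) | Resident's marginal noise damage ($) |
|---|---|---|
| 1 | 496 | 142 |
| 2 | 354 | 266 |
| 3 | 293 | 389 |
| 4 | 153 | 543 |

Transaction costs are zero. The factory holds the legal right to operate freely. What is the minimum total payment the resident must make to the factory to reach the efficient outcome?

Left alone the factory would choose level 4 (marginal profit stays positive).
Efficient level: k* = 2 (marginal profit ≥ marginal noise damage through 2).
The resident must at least cover the factory's forgone profit from cutting 4→2: 293 + 153 = 446.

$446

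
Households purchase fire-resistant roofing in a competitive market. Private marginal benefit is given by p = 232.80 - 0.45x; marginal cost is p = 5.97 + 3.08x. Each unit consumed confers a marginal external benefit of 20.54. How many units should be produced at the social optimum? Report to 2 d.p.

x* = 70.08

Social marginal benefit = demand + MEB = 253.34 - 0.45x.
Set SMB = MC: 253.34 - 0.45x = 5.97 + 3.08x → x* = 70.0765.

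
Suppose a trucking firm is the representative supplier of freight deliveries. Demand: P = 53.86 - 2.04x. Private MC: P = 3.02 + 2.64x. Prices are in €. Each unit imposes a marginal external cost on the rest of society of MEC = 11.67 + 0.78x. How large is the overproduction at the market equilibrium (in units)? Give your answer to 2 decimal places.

Market equilibrium (private): 3.02 + 2.64x = 53.86 - 2.04x → x_m = 10.8632.
Social marginal cost = private MC + MEC = 14.69 + 3.42x.
Set SMC = demand: 14.69 + 3.42x = 53.86 - 2.04x → x* = 7.1740.
Gap = |10.8632 − 7.1740| = 3.6892.

3.69 units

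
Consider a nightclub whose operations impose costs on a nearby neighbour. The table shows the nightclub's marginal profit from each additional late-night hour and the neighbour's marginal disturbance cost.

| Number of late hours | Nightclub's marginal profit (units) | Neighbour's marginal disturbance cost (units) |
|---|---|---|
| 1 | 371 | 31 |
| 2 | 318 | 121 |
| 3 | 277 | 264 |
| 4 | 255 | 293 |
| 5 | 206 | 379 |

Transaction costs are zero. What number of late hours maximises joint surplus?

3

Bargaining reaches the level where marginal profit last exceeds marginal disturbance cost.
That holds through level 3 (277 ≥ 264) but not at 4 (255 < 293).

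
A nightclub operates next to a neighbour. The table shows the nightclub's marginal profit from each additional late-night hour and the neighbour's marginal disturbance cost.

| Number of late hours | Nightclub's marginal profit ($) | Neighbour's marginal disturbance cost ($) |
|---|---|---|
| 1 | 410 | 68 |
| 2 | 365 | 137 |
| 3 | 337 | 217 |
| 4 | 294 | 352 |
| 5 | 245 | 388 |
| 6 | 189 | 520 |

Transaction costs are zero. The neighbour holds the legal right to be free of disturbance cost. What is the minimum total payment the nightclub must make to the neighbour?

$422

Efficient level: marginal profit ≥ marginal disturbance cost through level 3, so k* = 3.
With the neighbour holding the right, the nightclub must at least compensate total damage at k*: 68 + 137 + 217 = 422.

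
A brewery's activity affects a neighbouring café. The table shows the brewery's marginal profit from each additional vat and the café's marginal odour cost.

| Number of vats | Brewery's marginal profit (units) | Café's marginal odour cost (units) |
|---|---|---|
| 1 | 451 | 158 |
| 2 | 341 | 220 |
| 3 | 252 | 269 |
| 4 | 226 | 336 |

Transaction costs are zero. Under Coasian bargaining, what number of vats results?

Bargaining reaches the level where marginal profit last exceeds marginal odour cost.
That holds through level 2 (341 ≥ 220) but not at 3 (252 < 269).

2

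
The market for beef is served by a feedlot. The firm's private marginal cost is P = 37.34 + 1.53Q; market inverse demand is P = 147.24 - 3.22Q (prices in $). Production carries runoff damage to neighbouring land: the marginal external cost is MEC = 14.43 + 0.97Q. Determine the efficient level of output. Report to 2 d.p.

Q* = 16.69

Social marginal cost = private MC + MEC = 51.77 + 2.50Q.
Set SMC = demand: 51.77 + 2.50Q = 147.24 - 3.22Q → Q* = 16.6906.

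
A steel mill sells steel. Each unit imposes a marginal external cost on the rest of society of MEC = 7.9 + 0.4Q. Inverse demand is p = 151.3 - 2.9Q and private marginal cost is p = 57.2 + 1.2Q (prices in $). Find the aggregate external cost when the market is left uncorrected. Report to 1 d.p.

$286.7

Market equilibrium (private): 57.2 + 1.2Q = 151.3 - 2.9Q → Q_m = 22.9512.
Total external cost = ∫₀^{Q_m} (7.9 + 0.4Q) dQ = 7.9×22.9512 + ½×0.4×22.9512² = 286.6660.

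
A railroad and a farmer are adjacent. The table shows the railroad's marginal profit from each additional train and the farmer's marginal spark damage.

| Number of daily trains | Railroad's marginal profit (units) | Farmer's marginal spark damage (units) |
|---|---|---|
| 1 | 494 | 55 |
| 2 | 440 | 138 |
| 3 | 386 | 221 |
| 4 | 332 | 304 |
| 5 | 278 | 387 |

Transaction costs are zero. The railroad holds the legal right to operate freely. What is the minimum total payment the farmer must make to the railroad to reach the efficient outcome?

278

Left alone the railroad would choose level 5 (marginal profit stays positive).
Efficient level: k* = 4 (marginal profit ≥ marginal spark damage through 4).
The farmer must at least cover the railroad's forgone profit from cutting 5→4: 278 = 278.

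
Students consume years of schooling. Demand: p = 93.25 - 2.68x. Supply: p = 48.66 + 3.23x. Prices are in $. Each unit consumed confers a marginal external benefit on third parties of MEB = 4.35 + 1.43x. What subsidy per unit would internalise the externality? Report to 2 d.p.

Social marginal benefit = demand + MEB = 97.60 - 1.25x.
Set SMB = MC: 97.60 - 1.25x = 48.66 + 3.23x → x* = 10.9241.
The Pigouvian subsidy equals MEB at x*: 4.35 + 1.43×10.9241 = 19.9715.

subsidy = $19.97 per unit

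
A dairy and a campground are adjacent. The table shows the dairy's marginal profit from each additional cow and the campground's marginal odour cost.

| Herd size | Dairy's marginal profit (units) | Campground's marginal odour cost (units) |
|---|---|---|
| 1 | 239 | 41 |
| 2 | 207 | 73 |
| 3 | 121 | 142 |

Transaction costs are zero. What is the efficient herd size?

2

Bargaining reaches the level where marginal profit last exceeds marginal odour cost.
That holds through level 2 (207 ≥ 73) but not at 3 (121 < 142).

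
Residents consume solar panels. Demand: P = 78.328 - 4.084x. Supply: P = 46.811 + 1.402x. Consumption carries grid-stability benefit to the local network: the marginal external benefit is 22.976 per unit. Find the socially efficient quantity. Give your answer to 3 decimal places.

x* = 9.933

Social marginal benefit = demand + MEB = 101.304 - 4.084x.
Set SMB = MC: 101.304 - 4.084x = 46.811 + 1.402x → x* = 9.9331.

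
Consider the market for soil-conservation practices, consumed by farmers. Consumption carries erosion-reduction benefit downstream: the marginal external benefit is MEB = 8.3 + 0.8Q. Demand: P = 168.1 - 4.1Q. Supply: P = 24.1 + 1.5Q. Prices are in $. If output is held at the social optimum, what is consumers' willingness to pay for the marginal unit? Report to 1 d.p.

Social marginal benefit = demand + MEB = 176.4 - 3.3Q.
Set SMB = MC: 176.4 - 3.3Q = 24.1 + 1.5Q → Q* = 31.7292.
Consumer price on the demand curve at Q*: 168.1 − 4.1×31.7292 = 38.0103.

P = $38.0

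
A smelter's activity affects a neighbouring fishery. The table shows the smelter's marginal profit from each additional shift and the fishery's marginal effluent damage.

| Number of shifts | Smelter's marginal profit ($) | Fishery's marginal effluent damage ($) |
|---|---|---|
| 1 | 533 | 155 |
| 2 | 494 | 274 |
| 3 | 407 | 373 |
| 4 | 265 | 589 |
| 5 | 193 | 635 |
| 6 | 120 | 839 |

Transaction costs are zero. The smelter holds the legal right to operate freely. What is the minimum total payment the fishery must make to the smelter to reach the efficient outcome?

Left alone the smelter would choose level 6 (marginal profit stays positive).
Efficient level: k* = 3 (marginal profit ≥ marginal effluent damage through 3).
The fishery must at least cover the smelter's forgone profit from cutting 6→3: 265 + 193 + 120 = 578.

$578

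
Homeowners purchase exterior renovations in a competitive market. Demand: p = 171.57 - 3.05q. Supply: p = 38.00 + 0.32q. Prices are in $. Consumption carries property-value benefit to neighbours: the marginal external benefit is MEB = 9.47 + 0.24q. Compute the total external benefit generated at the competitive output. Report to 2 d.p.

Market equilibrium (private): 38.00 + 0.32q = 171.57 - 3.05q → q_m = 39.6350.
Total external benefit = ∫₀^{q_m} (9.47 + 0.24q) dq = 9.47×39.6350 + ½×0.24×39.6350² = 563.8554.

$563.86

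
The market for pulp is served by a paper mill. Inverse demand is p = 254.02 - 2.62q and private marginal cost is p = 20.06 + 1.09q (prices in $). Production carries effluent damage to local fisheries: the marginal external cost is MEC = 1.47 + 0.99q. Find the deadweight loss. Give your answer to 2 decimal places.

Market equilibrium (private): 20.06 + 1.09q = 254.02 - 2.62q → q_m = 63.0620.
Social marginal cost = private MC + MEC = 21.53 + 2.08q.
Set SMC = demand: 21.53 + 2.08q = 254.02 - 2.62q → q* = 49.4660.
Height of the DWL triangle at q_m is SMC(q_m) − demand(q_m) = MEC(q_m) = 63.9014.
DWL = ½ × 13.5960 × 63.9014 = 434.4017.

DWL = $434.40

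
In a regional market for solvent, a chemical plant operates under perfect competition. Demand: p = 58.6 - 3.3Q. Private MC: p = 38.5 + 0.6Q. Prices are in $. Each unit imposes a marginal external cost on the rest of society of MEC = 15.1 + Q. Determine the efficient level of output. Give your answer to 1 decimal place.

Social marginal cost = private MC + MEC = 53.6 + 1.6Q.
Set SMC = demand: 53.6 + 1.6Q = 58.6 - 3.3Q → Q* = 1.0204.

Q* = 1.0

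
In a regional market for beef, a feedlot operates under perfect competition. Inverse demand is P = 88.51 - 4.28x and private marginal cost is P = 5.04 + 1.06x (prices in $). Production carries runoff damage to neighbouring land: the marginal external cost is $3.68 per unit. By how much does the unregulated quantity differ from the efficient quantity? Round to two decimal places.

0.69 units

Market equilibrium (private): 5.04 + 1.06x = 88.51 - 4.28x → x_m = 15.6311.
Social marginal cost = private MC + MEC = 8.72 + 1.06x.
Set SMC = demand: 8.72 + 1.06x = 88.51 - 4.28x → x* = 14.9419.
Gap = |15.6311 − 14.9419| = 0.6892.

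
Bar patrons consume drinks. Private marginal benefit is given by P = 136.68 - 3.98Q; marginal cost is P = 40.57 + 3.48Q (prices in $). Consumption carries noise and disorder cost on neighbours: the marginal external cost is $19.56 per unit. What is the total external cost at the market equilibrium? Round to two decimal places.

$252.00

Market equilibrium (private): 40.57 + 3.48Q = 136.68 - 3.98Q → Q_m = 12.8834.
Total external cost = MEC × Q_m = 19.56 × 12.8834 = 251.9993.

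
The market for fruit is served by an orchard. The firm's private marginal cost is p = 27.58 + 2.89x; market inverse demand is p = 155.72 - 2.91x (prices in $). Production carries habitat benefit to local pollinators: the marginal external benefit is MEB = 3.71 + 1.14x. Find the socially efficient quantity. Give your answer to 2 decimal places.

x* = 28.29

Social marginal cost = private MC − MEB = 23.87 + 1.75x.
Set SMC = demand: 23.87 + 1.75x = 155.72 - 2.91x → x* = 28.2940.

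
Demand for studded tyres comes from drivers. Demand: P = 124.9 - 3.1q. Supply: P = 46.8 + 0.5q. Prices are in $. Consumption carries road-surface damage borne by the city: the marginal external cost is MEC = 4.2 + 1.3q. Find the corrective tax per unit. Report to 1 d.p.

tax = $23.8 per unit

Social marginal benefit = demand − MEC = 120.7 - 4.4q.
Set SMB = MC: 120.7 - 4.4q = 46.8 + 0.5q → q* = 15.0816.
The Pigouvian tax equals MEC at q*: 4.2 + 1.3×15.0816 = 23.8061.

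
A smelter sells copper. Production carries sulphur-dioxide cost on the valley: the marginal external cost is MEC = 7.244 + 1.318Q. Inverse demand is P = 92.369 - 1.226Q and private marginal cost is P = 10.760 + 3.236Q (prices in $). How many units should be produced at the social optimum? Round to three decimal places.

Q* = 12.866

Social marginal cost = private MC + MEC = 18.004 + 4.554Q.
Set SMC = demand: 18.004 + 4.554Q = 92.369 - 1.226Q → Q* = 12.8659.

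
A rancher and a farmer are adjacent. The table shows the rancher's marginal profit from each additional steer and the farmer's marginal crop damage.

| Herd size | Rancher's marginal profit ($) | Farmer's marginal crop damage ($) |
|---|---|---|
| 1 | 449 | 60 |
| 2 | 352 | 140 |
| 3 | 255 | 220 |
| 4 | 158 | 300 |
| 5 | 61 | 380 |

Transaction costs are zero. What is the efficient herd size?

3

Bargaining reaches the level where marginal profit last exceeds marginal crop damage.
That holds through level 3 (255 ≥ 220) but not at 4 (158 < 300).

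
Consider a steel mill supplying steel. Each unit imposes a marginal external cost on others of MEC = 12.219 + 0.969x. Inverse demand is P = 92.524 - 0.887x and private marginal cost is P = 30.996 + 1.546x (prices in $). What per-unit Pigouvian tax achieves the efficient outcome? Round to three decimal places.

Social marginal cost = private MC + MEC = 43.215 + 2.515x.
Set SMC = demand: 43.215 + 2.515x = 92.524 - 0.887x → x* = 14.4941.
The Pigouvian tax equals MEC at x*: 12.219 + 0.969×14.4941 = 26.2638.

tax = $26.264 per unit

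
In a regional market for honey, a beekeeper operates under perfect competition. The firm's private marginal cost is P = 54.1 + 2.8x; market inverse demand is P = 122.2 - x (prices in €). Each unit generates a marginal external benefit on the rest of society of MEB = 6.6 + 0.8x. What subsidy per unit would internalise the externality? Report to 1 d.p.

Social marginal cost = private MC − MEB = 47.5 + 2.0x.
Set SMC = demand: 47.5 + 2.0x = 122.2 - x → x* = 24.9000.
The Pigouvian subsidy equals MEB at x*: 6.6 + 0.8×24.9000 = 26.5200.

subsidy = €26.5 per unit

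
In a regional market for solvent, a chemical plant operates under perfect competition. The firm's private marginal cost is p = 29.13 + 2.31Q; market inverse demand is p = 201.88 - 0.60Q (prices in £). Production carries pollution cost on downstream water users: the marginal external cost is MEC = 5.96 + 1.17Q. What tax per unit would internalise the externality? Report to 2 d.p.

tax = £53.79 per unit

Social marginal cost = private MC + MEC = 35.09 + 3.48Q.
Set SMC = demand: 35.09 + 3.48Q = 201.88 - 0.60Q → Q* = 40.8799.
The Pigouvian tax equals MEC at Q*: 5.96 + 1.17×40.8799 = 53.7895.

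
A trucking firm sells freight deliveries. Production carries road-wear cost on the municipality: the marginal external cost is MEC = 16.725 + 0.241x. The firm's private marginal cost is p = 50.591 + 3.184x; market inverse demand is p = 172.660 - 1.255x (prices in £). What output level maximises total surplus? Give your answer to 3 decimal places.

x* = 22.509

Social marginal cost = private MC + MEC = 67.316 + 3.425x.
Set SMC = demand: 67.316 + 3.425x = 172.660 - 1.255x → x* = 22.5094.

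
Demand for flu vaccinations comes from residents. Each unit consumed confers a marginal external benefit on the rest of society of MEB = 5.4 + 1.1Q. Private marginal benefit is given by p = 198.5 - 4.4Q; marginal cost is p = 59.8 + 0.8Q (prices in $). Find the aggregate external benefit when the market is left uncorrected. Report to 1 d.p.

$535.3

Market equilibrium (private): 59.8 + 0.8Q = 198.5 - 4.4Q → Q_m = 26.6731.
Total external benefit = ∫₀^{Q_m} (5.4 + 1.1Q) dQ = 5.4×26.6731 + ½×1.1×26.6731² = 535.3346.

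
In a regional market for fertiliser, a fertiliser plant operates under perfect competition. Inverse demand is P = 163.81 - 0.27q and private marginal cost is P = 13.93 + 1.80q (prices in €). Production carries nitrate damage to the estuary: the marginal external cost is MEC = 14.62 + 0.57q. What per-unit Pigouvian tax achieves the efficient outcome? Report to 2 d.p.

Social marginal cost = private MC + MEC = 28.55 + 2.37q.
Set SMC = demand: 28.55 + 2.37q = 163.81 - 0.27q → q* = 51.2348.
The Pigouvian tax equals MEC at q*: 14.62 + 0.57×51.2348 = 43.8238.

tax = €43.82 per unit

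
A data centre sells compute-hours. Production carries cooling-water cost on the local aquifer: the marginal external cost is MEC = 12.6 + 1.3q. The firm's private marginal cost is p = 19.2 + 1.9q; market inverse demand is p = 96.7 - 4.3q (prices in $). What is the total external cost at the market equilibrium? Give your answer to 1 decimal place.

Market equilibrium (private): 19.2 + 1.9q = 96.7 - 4.3q → q_m = 12.5000.
Total external cost = ∫₀^{q_m} (12.6 + 1.3q) dq = 12.6×12.5000 + ½×1.3×12.5000² = 259.0625.

$259.1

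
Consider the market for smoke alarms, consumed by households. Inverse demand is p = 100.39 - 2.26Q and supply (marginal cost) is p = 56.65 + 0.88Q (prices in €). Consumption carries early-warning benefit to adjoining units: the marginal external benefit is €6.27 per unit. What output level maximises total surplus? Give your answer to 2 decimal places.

Social marginal benefit = demand + MEB = 106.66 - 2.26Q.
Set SMB = MC: 106.66 - 2.26Q = 56.65 + 0.88Q → Q* = 15.9268.

Q* = 15.93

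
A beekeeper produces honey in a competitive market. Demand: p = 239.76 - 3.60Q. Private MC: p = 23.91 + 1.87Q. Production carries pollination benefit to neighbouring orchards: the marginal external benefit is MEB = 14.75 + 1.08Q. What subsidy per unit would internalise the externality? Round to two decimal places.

Social marginal cost = private MC − MEB = 9.16 + 0.79Q.
Set SMC = demand: 9.16 + 0.79Q = 239.76 - 3.60Q → Q* = 52.5285.
The Pigouvian subsidy equals MEB at Q*: 14.75 + 1.08×52.5285 = 71.4808.

subsidy = 71.48 per unit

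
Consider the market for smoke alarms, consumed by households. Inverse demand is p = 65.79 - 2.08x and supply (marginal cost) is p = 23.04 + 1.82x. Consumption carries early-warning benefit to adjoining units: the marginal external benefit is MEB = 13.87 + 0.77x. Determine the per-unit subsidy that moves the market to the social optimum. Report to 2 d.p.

Social marginal benefit = demand + MEB = 79.66 - 1.31x.
Set SMB = MC: 79.66 - 1.31x = 23.04 + 1.82x → x* = 18.0895.
The Pigouvian subsidy equals MEB at x*: 13.87 + 0.77×18.0895 = 27.7989.

subsidy = 27.80 per unit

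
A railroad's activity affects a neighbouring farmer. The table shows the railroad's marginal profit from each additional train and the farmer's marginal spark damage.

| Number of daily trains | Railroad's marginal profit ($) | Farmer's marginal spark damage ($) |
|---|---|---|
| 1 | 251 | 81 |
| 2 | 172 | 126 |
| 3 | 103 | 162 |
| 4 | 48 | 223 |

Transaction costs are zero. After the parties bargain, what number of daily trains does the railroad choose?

Bargaining reaches the level where marginal profit last exceeds marginal spark damage.
That holds through level 2 (172 ≥ 126) but not at 3 (103 < 162).

2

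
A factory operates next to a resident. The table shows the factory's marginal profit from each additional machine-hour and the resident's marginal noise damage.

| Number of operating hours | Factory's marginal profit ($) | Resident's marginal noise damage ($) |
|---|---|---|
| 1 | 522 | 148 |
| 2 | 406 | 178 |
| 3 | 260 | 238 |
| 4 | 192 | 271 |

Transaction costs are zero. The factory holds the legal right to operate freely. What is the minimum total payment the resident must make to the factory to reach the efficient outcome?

$192

Left alone the factory would choose level 4 (marginal profit stays positive).
Efficient level: k* = 3 (marginal profit ≥ marginal noise damage through 3).
The resident must at least cover the factory's forgone profit from cutting 4→3: 192 = 192.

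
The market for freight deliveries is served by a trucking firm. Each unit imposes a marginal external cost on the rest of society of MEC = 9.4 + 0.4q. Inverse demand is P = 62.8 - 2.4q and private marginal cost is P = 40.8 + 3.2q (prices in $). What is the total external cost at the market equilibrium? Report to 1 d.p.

$40.0

Market equilibrium (private): 40.8 + 3.2q = 62.8 - 2.4q → q_m = 3.9286.
Total external cost = ∫₀^{q_m} (9.4 + 0.4q) dq = 9.4×3.9286 + ½×0.4×3.9286² = 40.0156.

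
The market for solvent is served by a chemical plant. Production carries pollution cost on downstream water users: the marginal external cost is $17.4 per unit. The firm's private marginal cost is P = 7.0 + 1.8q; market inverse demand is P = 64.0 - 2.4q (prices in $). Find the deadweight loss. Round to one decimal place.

Market equilibrium (private): 7.0 + 1.8q = 64.0 - 2.4q → q_m = 13.5714.
Social marginal cost = private MC + MEC = 24.4 + 1.8q.
Set SMC = demand: 24.4 + 1.8q = 64.0 - 2.4q → q* = 9.4286.
The welfare-loss triangle has base |q_m − q*| and height MEC(q_m) (the vertical gap between SMC and demand is zero at q* and MEC at q_m).
DWL = ½ × 4.1428 × 17.4000 = 36.0424.

DWL = $36.0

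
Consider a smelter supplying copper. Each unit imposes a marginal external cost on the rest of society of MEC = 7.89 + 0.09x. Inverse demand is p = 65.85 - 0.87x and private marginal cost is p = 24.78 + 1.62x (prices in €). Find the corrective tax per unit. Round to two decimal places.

tax = €9.05 per unit

Social marginal cost = private MC + MEC = 32.67 + 1.71x.
Set SMC = demand: 32.67 + 1.71x = 65.85 - 0.87x → x* = 12.8605.
The Pigouvian tax equals MEC at x*: 7.89 + 0.09×12.8605 = 9.0474.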